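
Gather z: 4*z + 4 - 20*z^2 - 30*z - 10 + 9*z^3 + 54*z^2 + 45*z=9*z^3 + 34*z^2 + 19*z - 6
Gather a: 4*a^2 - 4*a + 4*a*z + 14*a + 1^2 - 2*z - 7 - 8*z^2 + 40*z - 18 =4*a^2 + a*(4*z + 10) - 8*z^2 + 38*z - 24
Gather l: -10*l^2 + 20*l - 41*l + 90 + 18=-10*l^2 - 21*l + 108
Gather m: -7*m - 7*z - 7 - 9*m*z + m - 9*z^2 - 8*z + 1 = m*(-9*z - 6) - 9*z^2 - 15*z - 6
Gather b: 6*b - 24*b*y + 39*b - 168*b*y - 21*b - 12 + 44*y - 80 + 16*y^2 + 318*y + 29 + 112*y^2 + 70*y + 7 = b*(24 - 192*y) + 128*y^2 + 432*y - 56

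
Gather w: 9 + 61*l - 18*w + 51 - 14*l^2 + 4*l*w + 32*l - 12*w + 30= -14*l^2 + 93*l + w*(4*l - 30) + 90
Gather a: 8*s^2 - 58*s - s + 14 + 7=8*s^2 - 59*s + 21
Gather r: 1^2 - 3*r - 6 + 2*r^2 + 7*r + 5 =2*r^2 + 4*r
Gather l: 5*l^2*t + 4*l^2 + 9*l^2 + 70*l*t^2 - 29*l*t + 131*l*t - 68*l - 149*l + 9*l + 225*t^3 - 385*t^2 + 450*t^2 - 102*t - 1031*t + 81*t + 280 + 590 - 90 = l^2*(5*t + 13) + l*(70*t^2 + 102*t - 208) + 225*t^3 + 65*t^2 - 1052*t + 780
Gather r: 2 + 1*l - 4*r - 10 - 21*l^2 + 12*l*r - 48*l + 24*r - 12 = -21*l^2 - 47*l + r*(12*l + 20) - 20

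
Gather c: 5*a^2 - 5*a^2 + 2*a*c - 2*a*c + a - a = 0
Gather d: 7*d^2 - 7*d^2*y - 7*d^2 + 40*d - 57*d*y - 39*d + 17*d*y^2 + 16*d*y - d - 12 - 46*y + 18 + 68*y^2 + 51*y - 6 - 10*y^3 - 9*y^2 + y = -7*d^2*y + d*(17*y^2 - 41*y) - 10*y^3 + 59*y^2 + 6*y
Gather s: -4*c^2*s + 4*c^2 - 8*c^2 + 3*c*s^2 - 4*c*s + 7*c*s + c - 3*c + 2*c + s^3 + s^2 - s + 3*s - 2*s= -4*c^2 + s^3 + s^2*(3*c + 1) + s*(-4*c^2 + 3*c)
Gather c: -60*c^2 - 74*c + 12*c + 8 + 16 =-60*c^2 - 62*c + 24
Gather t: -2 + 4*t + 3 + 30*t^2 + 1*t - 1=30*t^2 + 5*t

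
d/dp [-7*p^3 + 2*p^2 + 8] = p*(4 - 21*p)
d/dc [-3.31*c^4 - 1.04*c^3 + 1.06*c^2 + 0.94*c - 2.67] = -13.24*c^3 - 3.12*c^2 + 2.12*c + 0.94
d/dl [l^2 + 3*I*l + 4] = 2*l + 3*I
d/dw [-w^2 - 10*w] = -2*w - 10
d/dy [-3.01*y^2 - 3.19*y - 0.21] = -6.02*y - 3.19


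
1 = 1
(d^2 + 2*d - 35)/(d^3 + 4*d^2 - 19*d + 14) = (d - 5)/(d^2 - 3*d + 2)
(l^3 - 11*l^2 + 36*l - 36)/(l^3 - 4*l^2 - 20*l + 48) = (l - 3)/(l + 4)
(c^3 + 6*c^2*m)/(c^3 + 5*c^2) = (c + 6*m)/(c + 5)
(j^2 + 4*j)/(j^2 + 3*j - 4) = j/(j - 1)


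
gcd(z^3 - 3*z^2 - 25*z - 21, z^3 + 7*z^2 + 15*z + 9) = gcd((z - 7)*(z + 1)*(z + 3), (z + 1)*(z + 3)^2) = z^2 + 4*z + 3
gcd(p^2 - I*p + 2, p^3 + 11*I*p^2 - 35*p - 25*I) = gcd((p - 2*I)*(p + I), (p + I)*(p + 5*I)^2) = p + I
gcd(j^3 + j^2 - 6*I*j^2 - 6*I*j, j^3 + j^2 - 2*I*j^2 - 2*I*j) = j^2 + j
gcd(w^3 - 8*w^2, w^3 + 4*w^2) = w^2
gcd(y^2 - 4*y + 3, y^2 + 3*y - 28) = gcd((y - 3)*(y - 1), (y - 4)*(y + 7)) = 1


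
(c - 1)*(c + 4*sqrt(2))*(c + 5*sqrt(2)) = c^3 - c^2 + 9*sqrt(2)*c^2 - 9*sqrt(2)*c + 40*c - 40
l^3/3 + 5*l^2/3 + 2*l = l*(l/3 + 1)*(l + 2)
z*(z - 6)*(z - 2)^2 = z^4 - 10*z^3 + 28*z^2 - 24*z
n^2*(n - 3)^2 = n^4 - 6*n^3 + 9*n^2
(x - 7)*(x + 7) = x^2 - 49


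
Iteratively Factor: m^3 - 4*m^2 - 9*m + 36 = (m + 3)*(m^2 - 7*m + 12) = (m - 4)*(m + 3)*(m - 3)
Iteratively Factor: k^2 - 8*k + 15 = (k - 3)*(k - 5)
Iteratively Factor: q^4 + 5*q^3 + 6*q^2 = (q)*(q^3 + 5*q^2 + 6*q) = q*(q + 2)*(q^2 + 3*q) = q^2*(q + 2)*(q + 3)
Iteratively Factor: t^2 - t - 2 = (t + 1)*(t - 2)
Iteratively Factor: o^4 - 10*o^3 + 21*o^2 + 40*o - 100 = (o - 5)*(o^3 - 5*o^2 - 4*o + 20) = (o - 5)^2*(o^2 - 4) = (o - 5)^2*(o - 2)*(o + 2)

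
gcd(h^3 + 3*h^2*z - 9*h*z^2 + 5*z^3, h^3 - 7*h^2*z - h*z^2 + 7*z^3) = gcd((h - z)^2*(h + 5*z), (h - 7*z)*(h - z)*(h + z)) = -h + z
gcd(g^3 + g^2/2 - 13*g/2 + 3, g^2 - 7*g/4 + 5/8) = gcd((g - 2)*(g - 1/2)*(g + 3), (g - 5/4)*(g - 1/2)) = g - 1/2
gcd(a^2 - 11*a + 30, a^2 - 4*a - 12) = a - 6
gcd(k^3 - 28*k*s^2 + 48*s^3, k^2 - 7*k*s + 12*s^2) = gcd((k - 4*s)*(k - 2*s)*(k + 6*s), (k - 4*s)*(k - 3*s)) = -k + 4*s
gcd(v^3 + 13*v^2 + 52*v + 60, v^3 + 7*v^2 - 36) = v + 6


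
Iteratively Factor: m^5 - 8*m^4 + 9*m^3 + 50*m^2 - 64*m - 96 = (m - 3)*(m^4 - 5*m^3 - 6*m^2 + 32*m + 32) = (m - 3)*(m + 2)*(m^3 - 7*m^2 + 8*m + 16) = (m - 4)*(m - 3)*(m + 2)*(m^2 - 3*m - 4) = (m - 4)^2*(m - 3)*(m + 2)*(m + 1)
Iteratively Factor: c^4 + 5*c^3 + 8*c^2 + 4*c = (c + 1)*(c^3 + 4*c^2 + 4*c) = (c + 1)*(c + 2)*(c^2 + 2*c) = (c + 1)*(c + 2)^2*(c)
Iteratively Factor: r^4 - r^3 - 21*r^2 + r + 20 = (r + 4)*(r^3 - 5*r^2 - r + 5) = (r - 1)*(r + 4)*(r^2 - 4*r - 5) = (r - 1)*(r + 1)*(r + 4)*(r - 5)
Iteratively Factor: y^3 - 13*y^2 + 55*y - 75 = (y - 5)*(y^2 - 8*y + 15) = (y - 5)*(y - 3)*(y - 5)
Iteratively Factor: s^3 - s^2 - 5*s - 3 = (s + 1)*(s^2 - 2*s - 3) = (s + 1)^2*(s - 3)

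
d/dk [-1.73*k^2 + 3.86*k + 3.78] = 3.86 - 3.46*k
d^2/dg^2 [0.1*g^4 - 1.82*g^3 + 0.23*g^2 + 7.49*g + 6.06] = 1.2*g^2 - 10.92*g + 0.46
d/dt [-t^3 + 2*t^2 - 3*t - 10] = -3*t^2 + 4*t - 3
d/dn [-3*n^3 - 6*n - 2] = -9*n^2 - 6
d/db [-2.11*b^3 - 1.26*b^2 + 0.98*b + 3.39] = -6.33*b^2 - 2.52*b + 0.98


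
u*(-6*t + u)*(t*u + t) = -6*t^2*u^2 - 6*t^2*u + t*u^3 + t*u^2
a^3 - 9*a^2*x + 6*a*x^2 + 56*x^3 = (a - 7*x)*(a - 4*x)*(a + 2*x)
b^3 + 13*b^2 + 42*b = b*(b + 6)*(b + 7)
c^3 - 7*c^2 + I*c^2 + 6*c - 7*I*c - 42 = (c - 7)*(c - 2*I)*(c + 3*I)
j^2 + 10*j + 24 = (j + 4)*(j + 6)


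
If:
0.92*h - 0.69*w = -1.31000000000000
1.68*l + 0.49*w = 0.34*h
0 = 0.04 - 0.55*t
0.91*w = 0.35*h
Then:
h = -2.00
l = -0.18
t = 0.07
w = -0.77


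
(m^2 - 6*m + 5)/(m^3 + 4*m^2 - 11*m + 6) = (m - 5)/(m^2 + 5*m - 6)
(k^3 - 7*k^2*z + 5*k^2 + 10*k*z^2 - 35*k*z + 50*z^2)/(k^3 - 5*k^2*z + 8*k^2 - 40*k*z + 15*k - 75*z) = (k - 2*z)/(k + 3)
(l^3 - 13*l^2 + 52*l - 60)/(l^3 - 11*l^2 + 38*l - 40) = (l - 6)/(l - 4)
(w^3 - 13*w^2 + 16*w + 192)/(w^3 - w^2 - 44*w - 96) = (w - 8)/(w + 4)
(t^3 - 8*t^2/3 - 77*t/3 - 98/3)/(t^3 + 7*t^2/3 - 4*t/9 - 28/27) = 9*(t^2 - 5*t - 14)/(9*t^2 - 4)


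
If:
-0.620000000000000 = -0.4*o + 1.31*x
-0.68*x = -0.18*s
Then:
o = 3.275*x + 1.55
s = 3.77777777777778*x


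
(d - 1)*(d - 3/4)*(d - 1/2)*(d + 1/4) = d^4 - 2*d^3 + 17*d^2/16 + d/32 - 3/32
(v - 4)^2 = v^2 - 8*v + 16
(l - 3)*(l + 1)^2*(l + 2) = l^4 + l^3 - 7*l^2 - 13*l - 6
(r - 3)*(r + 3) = r^2 - 9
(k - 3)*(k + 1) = k^2 - 2*k - 3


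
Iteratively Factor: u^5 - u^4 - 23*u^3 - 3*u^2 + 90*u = (u - 2)*(u^4 + u^3 - 21*u^2 - 45*u) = u*(u - 2)*(u^3 + u^2 - 21*u - 45) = u*(u - 2)*(u + 3)*(u^2 - 2*u - 15) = u*(u - 2)*(u + 3)^2*(u - 5)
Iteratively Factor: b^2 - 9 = (b - 3)*(b + 3)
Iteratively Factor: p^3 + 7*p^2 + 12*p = (p + 4)*(p^2 + 3*p) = (p + 3)*(p + 4)*(p)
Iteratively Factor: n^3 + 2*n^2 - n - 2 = (n + 1)*(n^2 + n - 2) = (n - 1)*(n + 1)*(n + 2)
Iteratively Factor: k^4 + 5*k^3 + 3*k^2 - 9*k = (k - 1)*(k^3 + 6*k^2 + 9*k) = k*(k - 1)*(k^2 + 6*k + 9) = k*(k - 1)*(k + 3)*(k + 3)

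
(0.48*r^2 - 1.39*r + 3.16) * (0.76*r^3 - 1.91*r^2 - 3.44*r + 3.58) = 0.3648*r^5 - 1.9732*r^4 + 3.4053*r^3 + 0.464399999999999*r^2 - 15.8466*r + 11.3128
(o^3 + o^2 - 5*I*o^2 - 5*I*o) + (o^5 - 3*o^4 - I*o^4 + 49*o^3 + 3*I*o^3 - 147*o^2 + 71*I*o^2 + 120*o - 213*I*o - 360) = o^5 - 3*o^4 - I*o^4 + 50*o^3 + 3*I*o^3 - 146*o^2 + 66*I*o^2 + 120*o - 218*I*o - 360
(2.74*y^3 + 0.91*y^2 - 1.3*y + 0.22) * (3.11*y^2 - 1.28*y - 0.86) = 8.5214*y^5 - 0.677100000000001*y^4 - 7.5642*y^3 + 1.5656*y^2 + 0.8364*y - 0.1892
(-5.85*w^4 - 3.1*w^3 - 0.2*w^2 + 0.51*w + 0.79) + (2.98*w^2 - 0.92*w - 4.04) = -5.85*w^4 - 3.1*w^3 + 2.78*w^2 - 0.41*w - 3.25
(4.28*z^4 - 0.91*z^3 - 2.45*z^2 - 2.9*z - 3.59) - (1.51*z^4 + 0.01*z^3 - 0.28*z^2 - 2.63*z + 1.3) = 2.77*z^4 - 0.92*z^3 - 2.17*z^2 - 0.27*z - 4.89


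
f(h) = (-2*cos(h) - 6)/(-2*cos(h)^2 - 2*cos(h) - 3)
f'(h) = (-4*sin(h)*cos(h) - 2*sin(h))*(-2*cos(h) - 6)/(-2*cos(h)^2 - 2*cos(h) - 3)^2 + 2*sin(h)/(-2*cos(h)^2 - 2*cos(h) - 3) = 2*(12*cos(h) + cos(2*h) + 4)*sin(h)/(2*cos(h) + cos(2*h) + 4)^2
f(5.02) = 1.74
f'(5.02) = -0.91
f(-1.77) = 2.09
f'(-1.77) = -0.19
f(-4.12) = 1.95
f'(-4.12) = -0.81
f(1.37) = 1.84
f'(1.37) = 0.89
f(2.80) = 1.42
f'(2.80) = -0.52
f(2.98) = 1.35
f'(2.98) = -0.25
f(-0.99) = 1.51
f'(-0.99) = -0.77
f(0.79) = 1.37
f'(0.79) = 0.61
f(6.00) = 1.17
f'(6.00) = -0.20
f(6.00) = 1.17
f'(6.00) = -0.20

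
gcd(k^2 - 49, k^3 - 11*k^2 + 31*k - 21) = k - 7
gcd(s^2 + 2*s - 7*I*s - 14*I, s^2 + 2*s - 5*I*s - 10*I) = s + 2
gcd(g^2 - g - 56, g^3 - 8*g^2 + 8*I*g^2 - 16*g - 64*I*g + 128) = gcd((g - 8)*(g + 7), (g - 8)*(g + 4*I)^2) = g - 8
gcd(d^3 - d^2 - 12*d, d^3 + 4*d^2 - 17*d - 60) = d^2 - d - 12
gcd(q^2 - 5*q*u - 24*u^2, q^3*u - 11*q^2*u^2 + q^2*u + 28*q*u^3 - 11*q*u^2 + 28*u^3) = 1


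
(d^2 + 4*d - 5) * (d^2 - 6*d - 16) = d^4 - 2*d^3 - 45*d^2 - 34*d + 80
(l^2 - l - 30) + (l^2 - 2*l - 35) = 2*l^2 - 3*l - 65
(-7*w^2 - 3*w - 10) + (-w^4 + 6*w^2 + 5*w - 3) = -w^4 - w^2 + 2*w - 13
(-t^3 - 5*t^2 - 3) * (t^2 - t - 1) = -t^5 - 4*t^4 + 6*t^3 + 2*t^2 + 3*t + 3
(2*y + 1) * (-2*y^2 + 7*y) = -4*y^3 + 12*y^2 + 7*y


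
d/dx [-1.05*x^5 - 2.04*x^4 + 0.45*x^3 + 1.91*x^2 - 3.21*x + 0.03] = -5.25*x^4 - 8.16*x^3 + 1.35*x^2 + 3.82*x - 3.21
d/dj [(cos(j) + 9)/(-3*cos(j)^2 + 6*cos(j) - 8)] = (3*sin(j)^2 - 54*cos(j) + 59)*sin(j)/(3*cos(j)^2 - 6*cos(j) + 8)^2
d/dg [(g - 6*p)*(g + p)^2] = (g + p)*(3*g - 11*p)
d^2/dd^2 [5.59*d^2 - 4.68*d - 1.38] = 11.1800000000000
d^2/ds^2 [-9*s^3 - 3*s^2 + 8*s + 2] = -54*s - 6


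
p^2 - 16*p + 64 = (p - 8)^2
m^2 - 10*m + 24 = (m - 6)*(m - 4)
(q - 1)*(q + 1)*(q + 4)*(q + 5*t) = q^4 + 5*q^3*t + 4*q^3 + 20*q^2*t - q^2 - 5*q*t - 4*q - 20*t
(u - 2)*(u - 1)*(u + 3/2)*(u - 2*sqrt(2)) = u^4 - 2*sqrt(2)*u^3 - 3*u^3/2 - 5*u^2/2 + 3*sqrt(2)*u^2 + 3*u + 5*sqrt(2)*u - 6*sqrt(2)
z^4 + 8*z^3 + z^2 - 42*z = z*(z - 2)*(z + 3)*(z + 7)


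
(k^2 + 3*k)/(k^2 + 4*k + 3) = k/(k + 1)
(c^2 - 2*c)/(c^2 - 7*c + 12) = c*(c - 2)/(c^2 - 7*c + 12)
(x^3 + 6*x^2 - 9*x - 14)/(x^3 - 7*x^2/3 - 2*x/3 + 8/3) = 3*(x + 7)/(3*x - 4)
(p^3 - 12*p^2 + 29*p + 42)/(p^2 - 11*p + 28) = (p^2 - 5*p - 6)/(p - 4)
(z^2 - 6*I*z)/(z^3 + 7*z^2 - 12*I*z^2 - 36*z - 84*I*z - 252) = z/(z^2 + z*(7 - 6*I) - 42*I)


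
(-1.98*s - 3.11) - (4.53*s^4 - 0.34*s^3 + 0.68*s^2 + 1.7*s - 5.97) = -4.53*s^4 + 0.34*s^3 - 0.68*s^2 - 3.68*s + 2.86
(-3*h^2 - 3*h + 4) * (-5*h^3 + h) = 15*h^5 + 15*h^4 - 23*h^3 - 3*h^2 + 4*h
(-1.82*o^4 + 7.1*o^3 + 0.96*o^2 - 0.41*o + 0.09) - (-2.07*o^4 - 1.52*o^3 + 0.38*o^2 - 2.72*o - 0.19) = 0.25*o^4 + 8.62*o^3 + 0.58*o^2 + 2.31*o + 0.28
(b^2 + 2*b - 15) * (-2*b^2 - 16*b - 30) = -2*b^4 - 20*b^3 - 32*b^2 + 180*b + 450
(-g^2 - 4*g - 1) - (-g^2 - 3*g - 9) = 8 - g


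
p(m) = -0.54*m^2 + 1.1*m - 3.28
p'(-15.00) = 17.30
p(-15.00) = -141.28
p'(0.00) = 1.10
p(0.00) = -3.28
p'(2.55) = -1.65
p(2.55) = -3.99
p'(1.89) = -0.94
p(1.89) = -3.13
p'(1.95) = -1.01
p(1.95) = -3.19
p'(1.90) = -0.95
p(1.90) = -3.14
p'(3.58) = -2.77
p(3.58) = -6.26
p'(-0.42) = 1.55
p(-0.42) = -3.84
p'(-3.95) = 5.37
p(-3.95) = -16.05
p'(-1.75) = 2.99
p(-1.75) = -6.86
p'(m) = 1.1 - 1.08*m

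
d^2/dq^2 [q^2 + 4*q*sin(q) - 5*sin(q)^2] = -4*q*sin(q) + 20*sin(q)^2 + 8*cos(q) - 8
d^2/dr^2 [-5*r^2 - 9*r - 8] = -10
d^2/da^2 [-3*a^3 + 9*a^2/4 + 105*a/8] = 9/2 - 18*a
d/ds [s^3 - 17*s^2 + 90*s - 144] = 3*s^2 - 34*s + 90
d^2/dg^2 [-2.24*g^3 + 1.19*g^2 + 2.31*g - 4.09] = 2.38 - 13.44*g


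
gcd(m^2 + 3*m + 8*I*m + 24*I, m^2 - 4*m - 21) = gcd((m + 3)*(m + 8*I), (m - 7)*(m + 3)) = m + 3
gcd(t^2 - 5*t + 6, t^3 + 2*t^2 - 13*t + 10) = t - 2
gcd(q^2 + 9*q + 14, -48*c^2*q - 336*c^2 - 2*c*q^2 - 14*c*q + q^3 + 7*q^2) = q + 7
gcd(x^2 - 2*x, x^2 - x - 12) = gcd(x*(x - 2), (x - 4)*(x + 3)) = 1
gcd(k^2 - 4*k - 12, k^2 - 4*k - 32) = 1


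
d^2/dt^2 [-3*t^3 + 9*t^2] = 18 - 18*t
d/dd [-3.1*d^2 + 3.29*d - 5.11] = 3.29 - 6.2*d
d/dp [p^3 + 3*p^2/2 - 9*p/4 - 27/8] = 3*p^2 + 3*p - 9/4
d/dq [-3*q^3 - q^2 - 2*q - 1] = -9*q^2 - 2*q - 2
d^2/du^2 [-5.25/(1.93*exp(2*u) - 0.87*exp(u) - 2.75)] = (5.25*(3.86*exp(u) - 0.87)*(7.72*exp(u) - 1.74)*exp(u) + (40.53*exp(u) - 4.5675)*(-1.93*exp(2*u) + 0.87*exp(u) + 2.75))*exp(u)/(-1.93*exp(2*u) + 0.87*exp(u) + 2.75)^3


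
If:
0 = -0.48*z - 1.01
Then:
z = -2.10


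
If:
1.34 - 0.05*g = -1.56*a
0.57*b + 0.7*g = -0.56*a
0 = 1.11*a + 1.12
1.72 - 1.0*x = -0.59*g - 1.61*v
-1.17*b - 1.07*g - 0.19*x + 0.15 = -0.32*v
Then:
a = -1.01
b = 6.74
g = -4.68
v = 179.37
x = 287.74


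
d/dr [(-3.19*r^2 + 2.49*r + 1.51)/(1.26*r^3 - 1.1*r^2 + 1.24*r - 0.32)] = (4.0194*r^4 - 6.2748*r^3 - 6.9244*r^2 + 5.3636*r - 2.6692)/(1.5876*r^6 - 2.772*r^5 + 4.3348*r^4 - 3.5344*r^3 + 2.2416*r^2 - 0.7936*r + 0.1024)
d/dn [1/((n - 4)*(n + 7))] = (-2*n - 3)/(n^4 + 6*n^3 - 47*n^2 - 168*n + 784)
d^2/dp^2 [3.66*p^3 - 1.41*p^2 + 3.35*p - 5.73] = 21.96*p - 2.82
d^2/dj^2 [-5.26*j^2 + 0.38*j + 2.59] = -10.5200000000000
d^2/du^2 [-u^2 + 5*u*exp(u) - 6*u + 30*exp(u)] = 5*u*exp(u) + 40*exp(u) - 2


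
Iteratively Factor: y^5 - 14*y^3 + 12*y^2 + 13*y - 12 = (y + 1)*(y^4 - y^3 - 13*y^2 + 25*y - 12) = (y - 3)*(y + 1)*(y^3 + 2*y^2 - 7*y + 4) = (y - 3)*(y + 1)*(y + 4)*(y^2 - 2*y + 1) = (y - 3)*(y - 1)*(y + 1)*(y + 4)*(y - 1)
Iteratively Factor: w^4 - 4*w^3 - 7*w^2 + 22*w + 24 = (w - 4)*(w^3 - 7*w - 6) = (w - 4)*(w + 1)*(w^2 - w - 6) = (w - 4)*(w - 3)*(w + 1)*(w + 2)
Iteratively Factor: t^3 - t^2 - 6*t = (t + 2)*(t^2 - 3*t) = (t - 3)*(t + 2)*(t)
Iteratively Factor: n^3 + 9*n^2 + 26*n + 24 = (n + 3)*(n^2 + 6*n + 8) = (n + 3)*(n + 4)*(n + 2)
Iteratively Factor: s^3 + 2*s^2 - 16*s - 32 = (s + 4)*(s^2 - 2*s - 8) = (s + 2)*(s + 4)*(s - 4)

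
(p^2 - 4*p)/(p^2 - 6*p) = (p - 4)/(p - 6)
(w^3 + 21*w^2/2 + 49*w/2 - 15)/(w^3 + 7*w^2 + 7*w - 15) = (w^2 + 11*w/2 - 3)/(w^2 + 2*w - 3)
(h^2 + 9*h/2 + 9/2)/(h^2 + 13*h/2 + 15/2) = (h + 3)/(h + 5)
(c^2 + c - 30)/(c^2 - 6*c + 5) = (c + 6)/(c - 1)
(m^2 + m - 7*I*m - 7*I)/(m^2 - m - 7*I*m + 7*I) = (m + 1)/(m - 1)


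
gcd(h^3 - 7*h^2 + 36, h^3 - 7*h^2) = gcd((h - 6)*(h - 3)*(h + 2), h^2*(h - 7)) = 1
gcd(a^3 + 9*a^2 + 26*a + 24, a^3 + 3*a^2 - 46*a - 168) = a + 4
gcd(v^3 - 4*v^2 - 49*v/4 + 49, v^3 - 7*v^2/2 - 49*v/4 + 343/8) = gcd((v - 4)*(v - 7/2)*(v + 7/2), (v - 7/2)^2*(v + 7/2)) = v^2 - 49/4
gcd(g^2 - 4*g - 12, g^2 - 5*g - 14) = g + 2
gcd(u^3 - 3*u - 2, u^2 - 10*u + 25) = 1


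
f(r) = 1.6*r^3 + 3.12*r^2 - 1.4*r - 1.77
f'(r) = 4.8*r^2 + 6.24*r - 1.4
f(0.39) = -1.75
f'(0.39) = 1.76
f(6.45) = 548.34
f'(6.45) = 238.54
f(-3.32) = -21.28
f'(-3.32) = 30.79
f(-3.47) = -26.20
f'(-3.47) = 34.74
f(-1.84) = 1.40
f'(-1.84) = 3.37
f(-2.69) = -6.57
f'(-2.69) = 16.55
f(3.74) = 120.34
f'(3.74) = 89.08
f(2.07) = 22.89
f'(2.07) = 32.08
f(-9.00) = -902.85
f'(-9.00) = 331.24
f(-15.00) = -4678.77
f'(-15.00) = 985.00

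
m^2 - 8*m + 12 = (m - 6)*(m - 2)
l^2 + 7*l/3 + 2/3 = (l + 1/3)*(l + 2)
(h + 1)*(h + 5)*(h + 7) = h^3 + 13*h^2 + 47*h + 35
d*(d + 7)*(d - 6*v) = d^3 - 6*d^2*v + 7*d^2 - 42*d*v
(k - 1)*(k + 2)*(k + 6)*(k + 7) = k^4 + 14*k^3 + 53*k^2 + 16*k - 84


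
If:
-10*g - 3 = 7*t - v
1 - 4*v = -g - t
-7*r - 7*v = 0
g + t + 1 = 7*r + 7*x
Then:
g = 4/3 - 63*x/11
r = -7*x/11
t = 91*x/11 - 7/3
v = 7*x/11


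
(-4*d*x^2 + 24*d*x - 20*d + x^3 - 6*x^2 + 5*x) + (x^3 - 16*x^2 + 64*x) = -4*d*x^2 + 24*d*x - 20*d + 2*x^3 - 22*x^2 + 69*x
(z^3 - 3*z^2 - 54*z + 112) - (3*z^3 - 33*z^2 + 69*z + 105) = -2*z^3 + 30*z^2 - 123*z + 7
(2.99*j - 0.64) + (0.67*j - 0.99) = 3.66*j - 1.63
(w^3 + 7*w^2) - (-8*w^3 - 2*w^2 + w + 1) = 9*w^3 + 9*w^2 - w - 1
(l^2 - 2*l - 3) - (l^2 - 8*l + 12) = 6*l - 15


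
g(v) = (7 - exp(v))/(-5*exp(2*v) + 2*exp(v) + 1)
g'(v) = (7 - exp(v))*(10*exp(2*v) - 2*exp(v))/(-5*exp(2*v) + 2*exp(v) + 1)^2 - exp(v)/(-5*exp(2*v) + 2*exp(v) + 1) = 5*(-exp(2*v) + 14*exp(v) - 3)*exp(v)/(25*exp(4*v) - 20*exp(3*v) - 6*exp(2*v) + 4*exp(v) + 1)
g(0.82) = -0.23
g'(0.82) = 0.66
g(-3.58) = 6.63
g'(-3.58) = -0.33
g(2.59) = 0.01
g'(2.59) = 0.00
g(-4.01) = 6.75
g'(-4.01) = -0.23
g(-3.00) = 6.39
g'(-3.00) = -0.49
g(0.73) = -0.30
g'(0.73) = 0.84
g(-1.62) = 5.67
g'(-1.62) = -0.18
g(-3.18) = 6.48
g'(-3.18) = -0.44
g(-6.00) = 6.96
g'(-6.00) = -0.04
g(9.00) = 0.00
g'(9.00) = 0.00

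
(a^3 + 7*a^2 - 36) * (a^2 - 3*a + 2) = a^5 + 4*a^4 - 19*a^3 - 22*a^2 + 108*a - 72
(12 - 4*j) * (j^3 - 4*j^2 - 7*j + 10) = -4*j^4 + 28*j^3 - 20*j^2 - 124*j + 120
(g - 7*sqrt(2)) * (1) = g - 7*sqrt(2)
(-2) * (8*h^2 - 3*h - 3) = -16*h^2 + 6*h + 6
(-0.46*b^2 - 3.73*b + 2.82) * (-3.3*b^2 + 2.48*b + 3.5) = 1.518*b^4 + 11.1682*b^3 - 20.1664*b^2 - 6.0614*b + 9.87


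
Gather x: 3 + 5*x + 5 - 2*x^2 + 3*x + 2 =-2*x^2 + 8*x + 10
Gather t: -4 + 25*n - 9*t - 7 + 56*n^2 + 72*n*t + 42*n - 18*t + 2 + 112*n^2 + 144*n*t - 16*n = 168*n^2 + 51*n + t*(216*n - 27) - 9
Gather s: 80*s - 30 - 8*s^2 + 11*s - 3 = -8*s^2 + 91*s - 33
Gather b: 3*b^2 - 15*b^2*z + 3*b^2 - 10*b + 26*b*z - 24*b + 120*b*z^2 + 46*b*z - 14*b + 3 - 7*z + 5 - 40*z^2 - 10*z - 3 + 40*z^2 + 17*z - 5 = b^2*(6 - 15*z) + b*(120*z^2 + 72*z - 48)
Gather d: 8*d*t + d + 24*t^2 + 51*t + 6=d*(8*t + 1) + 24*t^2 + 51*t + 6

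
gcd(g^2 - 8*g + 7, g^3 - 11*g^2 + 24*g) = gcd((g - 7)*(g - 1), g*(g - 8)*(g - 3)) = 1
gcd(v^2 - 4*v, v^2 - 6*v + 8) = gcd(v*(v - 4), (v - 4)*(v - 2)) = v - 4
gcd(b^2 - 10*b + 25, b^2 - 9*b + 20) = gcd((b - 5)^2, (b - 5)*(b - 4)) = b - 5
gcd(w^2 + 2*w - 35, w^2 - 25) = w - 5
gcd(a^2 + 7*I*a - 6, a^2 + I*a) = a + I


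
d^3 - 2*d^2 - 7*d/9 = d*(d - 7/3)*(d + 1/3)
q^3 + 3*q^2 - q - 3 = (q - 1)*(q + 1)*(q + 3)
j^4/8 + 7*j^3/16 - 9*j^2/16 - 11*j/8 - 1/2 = (j/4 + 1)*(j/2 + 1/2)*(j - 2)*(j + 1/2)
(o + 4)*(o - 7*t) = o^2 - 7*o*t + 4*o - 28*t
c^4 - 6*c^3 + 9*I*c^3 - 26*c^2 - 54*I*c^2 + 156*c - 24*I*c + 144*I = (c - 6)*(c + 2*I)*(c + 3*I)*(c + 4*I)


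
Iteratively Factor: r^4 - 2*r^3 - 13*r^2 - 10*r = (r + 1)*(r^3 - 3*r^2 - 10*r) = r*(r + 1)*(r^2 - 3*r - 10) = r*(r + 1)*(r + 2)*(r - 5)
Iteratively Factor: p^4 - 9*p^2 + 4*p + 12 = (p + 3)*(p^3 - 3*p^2 + 4) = (p - 2)*(p + 3)*(p^2 - p - 2) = (p - 2)*(p + 1)*(p + 3)*(p - 2)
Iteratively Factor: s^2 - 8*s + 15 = (s - 5)*(s - 3)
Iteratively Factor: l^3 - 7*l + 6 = (l + 3)*(l^2 - 3*l + 2) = (l - 2)*(l + 3)*(l - 1)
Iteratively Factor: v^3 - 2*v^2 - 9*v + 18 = (v - 3)*(v^2 + v - 6) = (v - 3)*(v + 3)*(v - 2)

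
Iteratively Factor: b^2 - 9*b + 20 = (b - 4)*(b - 5)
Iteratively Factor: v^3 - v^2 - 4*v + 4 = (v - 1)*(v^2 - 4) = (v - 1)*(v + 2)*(v - 2)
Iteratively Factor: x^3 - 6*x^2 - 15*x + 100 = (x - 5)*(x^2 - x - 20) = (x - 5)*(x + 4)*(x - 5)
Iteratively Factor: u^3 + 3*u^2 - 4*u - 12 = (u + 2)*(u^2 + u - 6) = (u + 2)*(u + 3)*(u - 2)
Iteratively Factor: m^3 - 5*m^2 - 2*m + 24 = (m - 3)*(m^2 - 2*m - 8) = (m - 3)*(m + 2)*(m - 4)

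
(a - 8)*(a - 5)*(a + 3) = a^3 - 10*a^2 + a + 120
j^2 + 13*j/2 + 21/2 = (j + 3)*(j + 7/2)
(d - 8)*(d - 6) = d^2 - 14*d + 48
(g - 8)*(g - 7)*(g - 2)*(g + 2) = g^4 - 15*g^3 + 52*g^2 + 60*g - 224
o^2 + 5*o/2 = o*(o + 5/2)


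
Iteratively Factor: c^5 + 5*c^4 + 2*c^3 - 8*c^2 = (c + 4)*(c^4 + c^3 - 2*c^2) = (c + 2)*(c + 4)*(c^3 - c^2) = (c - 1)*(c + 2)*(c + 4)*(c^2) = c*(c - 1)*(c + 2)*(c + 4)*(c)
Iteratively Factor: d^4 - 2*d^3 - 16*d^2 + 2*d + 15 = (d - 5)*(d^3 + 3*d^2 - d - 3) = (d - 5)*(d + 3)*(d^2 - 1) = (d - 5)*(d + 1)*(d + 3)*(d - 1)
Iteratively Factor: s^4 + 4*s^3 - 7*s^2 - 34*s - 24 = (s - 3)*(s^3 + 7*s^2 + 14*s + 8) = (s - 3)*(s + 4)*(s^2 + 3*s + 2) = (s - 3)*(s + 2)*(s + 4)*(s + 1)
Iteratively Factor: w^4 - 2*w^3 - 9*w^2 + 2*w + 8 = (w + 2)*(w^3 - 4*w^2 - w + 4) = (w - 1)*(w + 2)*(w^2 - 3*w - 4) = (w - 1)*(w + 1)*(w + 2)*(w - 4)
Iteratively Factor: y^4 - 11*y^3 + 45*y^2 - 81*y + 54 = (y - 3)*(y^3 - 8*y^2 + 21*y - 18) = (y - 3)*(y - 2)*(y^2 - 6*y + 9) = (y - 3)^2*(y - 2)*(y - 3)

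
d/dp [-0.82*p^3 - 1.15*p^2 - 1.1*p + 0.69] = -2.46*p^2 - 2.3*p - 1.1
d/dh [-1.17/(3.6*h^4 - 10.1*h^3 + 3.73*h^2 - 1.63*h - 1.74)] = (16.848*h^3 - 35.451*h^2 + 8.7282*h - 1.9071)/(-3.6*h^4 + 10.1*h^3 - 3.73*h^2 + 1.63*h + 1.74)^2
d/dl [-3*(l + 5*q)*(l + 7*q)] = -6*l - 36*q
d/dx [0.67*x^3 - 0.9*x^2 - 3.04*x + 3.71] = 2.01*x^2 - 1.8*x - 3.04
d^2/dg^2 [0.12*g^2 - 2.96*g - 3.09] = 0.240000000000000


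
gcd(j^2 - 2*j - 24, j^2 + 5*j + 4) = j + 4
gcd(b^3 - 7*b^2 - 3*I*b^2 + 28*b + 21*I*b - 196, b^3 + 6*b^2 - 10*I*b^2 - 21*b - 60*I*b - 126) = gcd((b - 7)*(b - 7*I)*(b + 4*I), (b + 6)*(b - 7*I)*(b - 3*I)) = b - 7*I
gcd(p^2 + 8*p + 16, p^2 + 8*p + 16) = p^2 + 8*p + 16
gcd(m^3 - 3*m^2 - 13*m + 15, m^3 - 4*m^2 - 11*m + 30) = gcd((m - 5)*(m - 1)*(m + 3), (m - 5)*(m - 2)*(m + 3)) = m^2 - 2*m - 15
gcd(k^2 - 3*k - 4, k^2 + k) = k + 1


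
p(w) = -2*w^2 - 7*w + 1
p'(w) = -4*w - 7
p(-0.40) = 3.48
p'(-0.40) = -5.40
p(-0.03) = 1.21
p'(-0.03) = -6.88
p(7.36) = -158.86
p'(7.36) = -36.44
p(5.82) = -107.48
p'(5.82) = -30.28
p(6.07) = -115.18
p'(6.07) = -31.28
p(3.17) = -41.29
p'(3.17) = -19.68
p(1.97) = -20.55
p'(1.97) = -14.88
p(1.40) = -12.72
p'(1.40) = -12.60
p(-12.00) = -203.00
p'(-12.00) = 41.00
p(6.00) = -113.00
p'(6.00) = -31.00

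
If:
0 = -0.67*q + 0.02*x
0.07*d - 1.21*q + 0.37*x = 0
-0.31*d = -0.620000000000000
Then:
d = 2.00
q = -0.01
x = -0.42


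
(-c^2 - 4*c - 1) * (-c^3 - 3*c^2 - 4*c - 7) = c^5 + 7*c^4 + 17*c^3 + 26*c^2 + 32*c + 7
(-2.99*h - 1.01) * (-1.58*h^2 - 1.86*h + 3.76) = 4.7242*h^3 + 7.1572*h^2 - 9.3638*h - 3.7976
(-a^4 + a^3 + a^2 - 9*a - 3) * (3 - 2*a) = 2*a^5 - 5*a^4 + a^3 + 21*a^2 - 21*a - 9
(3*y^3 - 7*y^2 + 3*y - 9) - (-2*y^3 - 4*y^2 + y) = 5*y^3 - 3*y^2 + 2*y - 9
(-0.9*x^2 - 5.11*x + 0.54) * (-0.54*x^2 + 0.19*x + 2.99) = 0.486*x^4 + 2.5884*x^3 - 3.9535*x^2 - 15.1763*x + 1.6146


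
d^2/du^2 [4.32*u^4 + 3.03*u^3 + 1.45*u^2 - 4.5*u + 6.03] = 51.84*u^2 + 18.18*u + 2.9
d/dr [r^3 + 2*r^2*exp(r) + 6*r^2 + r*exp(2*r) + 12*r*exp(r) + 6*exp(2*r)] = 2*r^2*exp(r) + 3*r^2 + 2*r*exp(2*r) + 16*r*exp(r) + 12*r + 13*exp(2*r) + 12*exp(r)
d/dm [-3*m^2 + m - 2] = 1 - 6*m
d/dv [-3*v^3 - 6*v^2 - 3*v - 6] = -9*v^2 - 12*v - 3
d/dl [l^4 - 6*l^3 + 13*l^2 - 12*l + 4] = 4*l^3 - 18*l^2 + 26*l - 12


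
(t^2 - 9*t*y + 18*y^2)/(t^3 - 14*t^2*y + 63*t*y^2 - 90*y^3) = 1/(t - 5*y)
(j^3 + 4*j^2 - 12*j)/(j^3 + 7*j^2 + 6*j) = (j - 2)/(j + 1)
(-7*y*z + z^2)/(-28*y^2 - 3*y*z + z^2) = z/(4*y + z)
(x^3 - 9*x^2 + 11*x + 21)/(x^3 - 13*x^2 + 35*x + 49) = (x - 3)/(x - 7)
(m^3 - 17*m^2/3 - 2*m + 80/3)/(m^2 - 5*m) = m - 2/3 - 16/(3*m)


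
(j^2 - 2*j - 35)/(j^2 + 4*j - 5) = (j - 7)/(j - 1)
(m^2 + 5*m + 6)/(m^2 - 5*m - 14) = (m + 3)/(m - 7)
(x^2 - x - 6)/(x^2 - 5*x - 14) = (x - 3)/(x - 7)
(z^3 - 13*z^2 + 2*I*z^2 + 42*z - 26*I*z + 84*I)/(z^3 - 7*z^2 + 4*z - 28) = (z - 6)/(z - 2*I)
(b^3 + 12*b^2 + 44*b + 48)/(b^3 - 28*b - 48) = (b + 6)/(b - 6)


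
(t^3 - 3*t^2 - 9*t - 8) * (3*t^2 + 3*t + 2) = 3*t^5 - 6*t^4 - 34*t^3 - 57*t^2 - 42*t - 16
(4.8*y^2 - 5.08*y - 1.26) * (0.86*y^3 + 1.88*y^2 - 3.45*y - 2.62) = 4.128*y^5 + 4.6552*y^4 - 27.194*y^3 + 2.5812*y^2 + 17.6566*y + 3.3012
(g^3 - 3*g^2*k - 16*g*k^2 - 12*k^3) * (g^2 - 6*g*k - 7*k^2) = g^5 - 9*g^4*k - 5*g^3*k^2 + 105*g^2*k^3 + 184*g*k^4 + 84*k^5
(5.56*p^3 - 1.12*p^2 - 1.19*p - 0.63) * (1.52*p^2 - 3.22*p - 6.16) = 8.4512*p^5 - 19.6056*p^4 - 32.452*p^3 + 9.7734*p^2 + 9.359*p + 3.8808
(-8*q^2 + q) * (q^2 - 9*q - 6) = -8*q^4 + 73*q^3 + 39*q^2 - 6*q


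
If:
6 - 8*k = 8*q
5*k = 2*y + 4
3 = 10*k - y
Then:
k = 2/15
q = 37/60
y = -5/3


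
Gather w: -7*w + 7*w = 0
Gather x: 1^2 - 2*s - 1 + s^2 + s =s^2 - s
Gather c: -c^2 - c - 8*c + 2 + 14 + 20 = -c^2 - 9*c + 36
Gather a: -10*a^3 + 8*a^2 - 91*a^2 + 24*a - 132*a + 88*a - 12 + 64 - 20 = -10*a^3 - 83*a^2 - 20*a + 32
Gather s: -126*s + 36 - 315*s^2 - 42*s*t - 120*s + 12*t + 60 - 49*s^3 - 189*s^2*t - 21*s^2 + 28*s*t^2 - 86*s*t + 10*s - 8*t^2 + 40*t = -49*s^3 + s^2*(-189*t - 336) + s*(28*t^2 - 128*t - 236) - 8*t^2 + 52*t + 96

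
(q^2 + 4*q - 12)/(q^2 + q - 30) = (q - 2)/(q - 5)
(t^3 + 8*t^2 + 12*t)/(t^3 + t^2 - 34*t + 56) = t*(t^2 + 8*t + 12)/(t^3 + t^2 - 34*t + 56)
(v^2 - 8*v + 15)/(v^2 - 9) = (v - 5)/(v + 3)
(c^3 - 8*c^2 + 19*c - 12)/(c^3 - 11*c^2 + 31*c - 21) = (c - 4)/(c - 7)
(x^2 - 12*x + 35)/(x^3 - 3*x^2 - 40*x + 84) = (x - 5)/(x^2 + 4*x - 12)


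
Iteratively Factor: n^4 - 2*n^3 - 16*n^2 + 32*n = (n)*(n^3 - 2*n^2 - 16*n + 32) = n*(n + 4)*(n^2 - 6*n + 8) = n*(n - 4)*(n + 4)*(n - 2)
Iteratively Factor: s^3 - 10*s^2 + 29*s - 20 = (s - 1)*(s^2 - 9*s + 20) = (s - 4)*(s - 1)*(s - 5)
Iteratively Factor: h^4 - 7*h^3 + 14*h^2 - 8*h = (h - 1)*(h^3 - 6*h^2 + 8*h) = (h - 2)*(h - 1)*(h^2 - 4*h) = h*(h - 2)*(h - 1)*(h - 4)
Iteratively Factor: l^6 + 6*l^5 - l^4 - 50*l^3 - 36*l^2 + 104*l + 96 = (l + 1)*(l^5 + 5*l^4 - 6*l^3 - 44*l^2 + 8*l + 96) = (l + 1)*(l + 4)*(l^4 + l^3 - 10*l^2 - 4*l + 24) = (l - 2)*(l + 1)*(l + 4)*(l^3 + 3*l^2 - 4*l - 12) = (l - 2)^2*(l + 1)*(l + 4)*(l^2 + 5*l + 6) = (l - 2)^2*(l + 1)*(l + 3)*(l + 4)*(l + 2)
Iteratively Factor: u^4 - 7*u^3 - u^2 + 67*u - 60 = (u - 5)*(u^3 - 2*u^2 - 11*u + 12) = (u - 5)*(u + 3)*(u^2 - 5*u + 4) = (u - 5)*(u - 4)*(u + 3)*(u - 1)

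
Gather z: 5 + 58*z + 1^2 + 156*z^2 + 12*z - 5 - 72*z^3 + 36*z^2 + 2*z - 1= -72*z^3 + 192*z^2 + 72*z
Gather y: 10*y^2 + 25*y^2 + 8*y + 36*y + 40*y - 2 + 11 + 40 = 35*y^2 + 84*y + 49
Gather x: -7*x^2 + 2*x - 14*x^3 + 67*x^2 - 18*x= -14*x^3 + 60*x^2 - 16*x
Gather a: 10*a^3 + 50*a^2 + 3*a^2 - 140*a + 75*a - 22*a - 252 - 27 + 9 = 10*a^3 + 53*a^2 - 87*a - 270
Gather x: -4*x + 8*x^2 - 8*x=8*x^2 - 12*x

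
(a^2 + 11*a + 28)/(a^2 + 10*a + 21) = (a + 4)/(a + 3)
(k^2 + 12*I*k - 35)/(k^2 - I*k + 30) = (k + 7*I)/(k - 6*I)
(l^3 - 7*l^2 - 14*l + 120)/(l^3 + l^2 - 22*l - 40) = (l - 6)/(l + 2)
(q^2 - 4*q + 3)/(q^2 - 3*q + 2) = (q - 3)/(q - 2)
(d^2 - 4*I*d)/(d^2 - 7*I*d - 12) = d/(d - 3*I)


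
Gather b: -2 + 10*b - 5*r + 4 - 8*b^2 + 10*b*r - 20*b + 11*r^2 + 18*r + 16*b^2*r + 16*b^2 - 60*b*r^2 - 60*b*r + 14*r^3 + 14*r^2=b^2*(16*r + 8) + b*(-60*r^2 - 50*r - 10) + 14*r^3 + 25*r^2 + 13*r + 2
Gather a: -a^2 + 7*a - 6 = -a^2 + 7*a - 6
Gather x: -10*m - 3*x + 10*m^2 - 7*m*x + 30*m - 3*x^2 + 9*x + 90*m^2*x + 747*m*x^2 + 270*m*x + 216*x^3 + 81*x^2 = 10*m^2 + 20*m + 216*x^3 + x^2*(747*m + 78) + x*(90*m^2 + 263*m + 6)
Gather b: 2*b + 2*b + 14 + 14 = 4*b + 28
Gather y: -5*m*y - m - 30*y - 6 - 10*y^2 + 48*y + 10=-m - 10*y^2 + y*(18 - 5*m) + 4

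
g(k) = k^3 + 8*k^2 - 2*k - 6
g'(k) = 3*k^2 + 16*k - 2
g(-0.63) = -1.81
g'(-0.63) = -10.89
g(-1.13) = 5.03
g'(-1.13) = -16.25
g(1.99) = 29.58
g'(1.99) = 41.72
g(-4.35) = 71.77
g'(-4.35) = -14.83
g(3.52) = 129.70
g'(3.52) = 91.49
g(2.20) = 38.97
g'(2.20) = 47.72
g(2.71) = 67.24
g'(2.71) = 63.39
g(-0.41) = -3.90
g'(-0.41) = -8.06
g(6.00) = 486.00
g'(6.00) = 202.00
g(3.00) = 87.00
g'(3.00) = 73.00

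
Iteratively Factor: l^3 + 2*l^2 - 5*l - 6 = (l - 2)*(l^2 + 4*l + 3) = (l - 2)*(l + 3)*(l + 1)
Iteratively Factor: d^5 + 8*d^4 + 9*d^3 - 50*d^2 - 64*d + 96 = (d - 1)*(d^4 + 9*d^3 + 18*d^2 - 32*d - 96) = (d - 1)*(d + 3)*(d^3 + 6*d^2 - 32) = (d - 1)*(d + 3)*(d + 4)*(d^2 + 2*d - 8) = (d - 2)*(d - 1)*(d + 3)*(d + 4)*(d + 4)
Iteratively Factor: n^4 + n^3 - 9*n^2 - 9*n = (n + 1)*(n^3 - 9*n) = (n - 3)*(n + 1)*(n^2 + 3*n) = n*(n - 3)*(n + 1)*(n + 3)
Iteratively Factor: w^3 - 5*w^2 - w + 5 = (w - 1)*(w^2 - 4*w - 5) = (w - 5)*(w - 1)*(w + 1)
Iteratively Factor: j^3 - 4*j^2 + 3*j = (j - 1)*(j^2 - 3*j) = j*(j - 1)*(j - 3)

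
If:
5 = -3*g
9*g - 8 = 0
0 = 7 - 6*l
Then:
No Solution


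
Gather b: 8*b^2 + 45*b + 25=8*b^2 + 45*b + 25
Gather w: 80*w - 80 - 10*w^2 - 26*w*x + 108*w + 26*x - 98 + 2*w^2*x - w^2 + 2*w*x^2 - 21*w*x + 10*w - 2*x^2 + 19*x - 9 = w^2*(2*x - 11) + w*(2*x^2 - 47*x + 198) - 2*x^2 + 45*x - 187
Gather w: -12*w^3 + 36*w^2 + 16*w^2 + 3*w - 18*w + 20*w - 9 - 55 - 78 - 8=-12*w^3 + 52*w^2 + 5*w - 150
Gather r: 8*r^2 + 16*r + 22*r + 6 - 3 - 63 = 8*r^2 + 38*r - 60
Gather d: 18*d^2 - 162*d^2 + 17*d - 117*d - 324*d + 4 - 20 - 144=-144*d^2 - 424*d - 160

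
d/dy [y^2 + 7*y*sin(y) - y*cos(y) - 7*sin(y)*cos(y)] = y*sin(y) + 7*y*cos(y) + 2*y + 7*sin(y) - cos(y) - 7*cos(2*y)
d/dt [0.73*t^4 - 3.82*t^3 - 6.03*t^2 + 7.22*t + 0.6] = 2.92*t^3 - 11.46*t^2 - 12.06*t + 7.22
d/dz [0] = 0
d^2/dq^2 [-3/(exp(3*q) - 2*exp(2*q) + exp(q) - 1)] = 3*(-2*(3*exp(2*q) - 4*exp(q) + 1)^2*exp(q) + (9*exp(2*q) - 8*exp(q) + 1)*(exp(3*q) - 2*exp(2*q) + exp(q) - 1))*exp(q)/(exp(3*q) - 2*exp(2*q) + exp(q) - 1)^3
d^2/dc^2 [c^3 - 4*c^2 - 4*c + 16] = 6*c - 8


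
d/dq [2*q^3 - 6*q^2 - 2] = 6*q*(q - 2)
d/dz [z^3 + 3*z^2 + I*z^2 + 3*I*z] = 3*z^2 + 2*z*(3 + I) + 3*I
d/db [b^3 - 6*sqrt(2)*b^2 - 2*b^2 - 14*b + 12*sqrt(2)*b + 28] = 3*b^2 - 12*sqrt(2)*b - 4*b - 14 + 12*sqrt(2)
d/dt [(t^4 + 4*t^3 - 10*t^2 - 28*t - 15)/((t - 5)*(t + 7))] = 2*(t^5 + 5*t^4 - 62*t^3 - 206*t^2 + 365*t + 505)/(t^4 + 4*t^3 - 66*t^2 - 140*t + 1225)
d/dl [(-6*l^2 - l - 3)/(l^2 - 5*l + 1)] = (31*l^2 - 6*l - 16)/(l^4 - 10*l^3 + 27*l^2 - 10*l + 1)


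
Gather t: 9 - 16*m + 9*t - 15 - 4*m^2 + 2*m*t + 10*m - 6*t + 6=-4*m^2 - 6*m + t*(2*m + 3)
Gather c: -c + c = 0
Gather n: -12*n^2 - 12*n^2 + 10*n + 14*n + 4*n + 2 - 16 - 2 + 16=-24*n^2 + 28*n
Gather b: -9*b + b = -8*b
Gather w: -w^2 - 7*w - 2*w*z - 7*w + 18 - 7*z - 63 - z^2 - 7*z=-w^2 + w*(-2*z - 14) - z^2 - 14*z - 45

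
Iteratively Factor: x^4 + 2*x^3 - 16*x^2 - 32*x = (x + 2)*(x^3 - 16*x) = (x - 4)*(x + 2)*(x^2 + 4*x) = x*(x - 4)*(x + 2)*(x + 4)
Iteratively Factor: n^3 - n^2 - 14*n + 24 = (n + 4)*(n^2 - 5*n + 6) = (n - 3)*(n + 4)*(n - 2)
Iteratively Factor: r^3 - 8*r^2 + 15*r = (r)*(r^2 - 8*r + 15) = r*(r - 3)*(r - 5)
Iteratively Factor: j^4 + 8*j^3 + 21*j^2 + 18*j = (j + 2)*(j^3 + 6*j^2 + 9*j) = j*(j + 2)*(j^2 + 6*j + 9) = j*(j + 2)*(j + 3)*(j + 3)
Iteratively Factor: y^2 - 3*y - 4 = (y - 4)*(y + 1)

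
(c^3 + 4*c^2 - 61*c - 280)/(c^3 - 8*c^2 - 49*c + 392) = (c + 5)/(c - 7)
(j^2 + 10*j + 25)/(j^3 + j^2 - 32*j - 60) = (j + 5)/(j^2 - 4*j - 12)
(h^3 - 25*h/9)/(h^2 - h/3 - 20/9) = h*(3*h + 5)/(3*h + 4)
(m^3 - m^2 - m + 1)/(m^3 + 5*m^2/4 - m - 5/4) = 4*(m - 1)/(4*m + 5)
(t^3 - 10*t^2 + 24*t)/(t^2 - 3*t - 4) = t*(t - 6)/(t + 1)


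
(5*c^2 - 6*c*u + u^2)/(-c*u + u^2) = (-5*c + u)/u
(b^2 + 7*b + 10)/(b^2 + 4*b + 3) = (b^2 + 7*b + 10)/(b^2 + 4*b + 3)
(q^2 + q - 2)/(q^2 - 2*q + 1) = (q + 2)/(q - 1)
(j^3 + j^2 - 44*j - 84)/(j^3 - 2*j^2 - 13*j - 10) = (j^2 - j - 42)/(j^2 - 4*j - 5)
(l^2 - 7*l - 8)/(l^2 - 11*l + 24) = (l + 1)/(l - 3)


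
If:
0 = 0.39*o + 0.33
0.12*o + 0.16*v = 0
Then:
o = -0.85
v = 0.63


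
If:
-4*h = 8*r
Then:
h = -2*r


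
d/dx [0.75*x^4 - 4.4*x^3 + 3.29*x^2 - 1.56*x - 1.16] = 3.0*x^3 - 13.2*x^2 + 6.58*x - 1.56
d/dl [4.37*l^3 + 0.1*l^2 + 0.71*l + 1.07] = 13.11*l^2 + 0.2*l + 0.71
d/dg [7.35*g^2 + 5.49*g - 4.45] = 14.7*g + 5.49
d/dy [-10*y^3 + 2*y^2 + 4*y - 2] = -30*y^2 + 4*y + 4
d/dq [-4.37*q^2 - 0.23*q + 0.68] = -8.74*q - 0.23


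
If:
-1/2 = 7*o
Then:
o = -1/14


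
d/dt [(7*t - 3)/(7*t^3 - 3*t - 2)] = (49*t^3 - 21*t - 3*(7*t - 3)*(7*t^2 - 1) - 14)/(-7*t^3 + 3*t + 2)^2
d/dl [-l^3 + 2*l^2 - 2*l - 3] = -3*l^2 + 4*l - 2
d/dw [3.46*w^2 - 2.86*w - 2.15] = 6.92*w - 2.86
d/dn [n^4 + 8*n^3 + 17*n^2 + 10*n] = 4*n^3 + 24*n^2 + 34*n + 10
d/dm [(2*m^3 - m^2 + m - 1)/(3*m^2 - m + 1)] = 2*m*(3*m^3 - 2*m^2 + 2*m + 2)/(9*m^4 - 6*m^3 + 7*m^2 - 2*m + 1)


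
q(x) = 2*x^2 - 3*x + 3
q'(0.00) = -3.00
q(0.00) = 3.00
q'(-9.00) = -39.00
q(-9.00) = 192.00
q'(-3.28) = -16.12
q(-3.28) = 34.36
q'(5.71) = 19.84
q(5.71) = 51.08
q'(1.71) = 3.84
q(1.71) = 3.72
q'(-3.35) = -16.40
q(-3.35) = 35.50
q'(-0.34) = -4.36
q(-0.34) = 4.25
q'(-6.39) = -28.56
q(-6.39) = 103.83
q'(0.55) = -0.80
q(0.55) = 1.96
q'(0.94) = 0.76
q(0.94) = 1.95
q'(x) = 4*x - 3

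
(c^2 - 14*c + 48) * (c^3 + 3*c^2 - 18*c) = c^5 - 11*c^4 - 12*c^3 + 396*c^2 - 864*c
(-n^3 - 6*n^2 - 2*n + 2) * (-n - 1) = n^4 + 7*n^3 + 8*n^2 - 2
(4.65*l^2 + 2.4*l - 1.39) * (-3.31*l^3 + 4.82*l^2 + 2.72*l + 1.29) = -15.3915*l^5 + 14.469*l^4 + 28.8169*l^3 + 5.8267*l^2 - 0.6848*l - 1.7931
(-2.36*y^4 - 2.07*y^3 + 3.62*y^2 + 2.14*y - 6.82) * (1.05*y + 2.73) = -2.478*y^5 - 8.6163*y^4 - 1.8501*y^3 + 12.1296*y^2 - 1.3188*y - 18.6186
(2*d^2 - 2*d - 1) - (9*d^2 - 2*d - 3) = 2 - 7*d^2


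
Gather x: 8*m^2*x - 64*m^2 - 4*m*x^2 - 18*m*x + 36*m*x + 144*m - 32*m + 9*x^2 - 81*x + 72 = -64*m^2 + 112*m + x^2*(9 - 4*m) + x*(8*m^2 + 18*m - 81) + 72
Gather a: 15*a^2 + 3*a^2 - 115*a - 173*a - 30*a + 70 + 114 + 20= 18*a^2 - 318*a + 204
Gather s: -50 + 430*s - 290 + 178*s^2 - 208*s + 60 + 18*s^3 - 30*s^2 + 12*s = 18*s^3 + 148*s^2 + 234*s - 280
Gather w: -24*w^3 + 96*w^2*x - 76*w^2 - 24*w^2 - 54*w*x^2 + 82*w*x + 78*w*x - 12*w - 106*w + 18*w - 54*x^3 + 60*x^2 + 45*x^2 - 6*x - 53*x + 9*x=-24*w^3 + w^2*(96*x - 100) + w*(-54*x^2 + 160*x - 100) - 54*x^3 + 105*x^2 - 50*x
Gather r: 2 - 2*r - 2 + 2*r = 0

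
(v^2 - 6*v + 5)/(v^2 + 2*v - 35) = (v - 1)/(v + 7)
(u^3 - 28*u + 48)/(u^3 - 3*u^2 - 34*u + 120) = (u - 2)/(u - 5)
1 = 1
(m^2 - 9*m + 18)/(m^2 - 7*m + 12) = (m - 6)/(m - 4)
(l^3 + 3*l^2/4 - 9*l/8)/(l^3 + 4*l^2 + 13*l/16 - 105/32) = 4*l*(2*l + 3)/(8*l^2 + 38*l + 35)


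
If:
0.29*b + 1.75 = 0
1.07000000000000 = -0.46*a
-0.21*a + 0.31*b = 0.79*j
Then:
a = -2.33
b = -6.03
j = -1.75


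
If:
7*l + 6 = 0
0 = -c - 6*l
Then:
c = 36/7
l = -6/7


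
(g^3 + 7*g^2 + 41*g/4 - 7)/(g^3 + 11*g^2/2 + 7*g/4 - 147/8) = 2*(2*g^2 + 7*g - 4)/(4*g^2 + 8*g - 21)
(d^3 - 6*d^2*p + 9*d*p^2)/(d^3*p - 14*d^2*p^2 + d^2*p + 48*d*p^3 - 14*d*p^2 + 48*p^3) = d*(d^2 - 6*d*p + 9*p^2)/(p*(d^3 - 14*d^2*p + d^2 + 48*d*p^2 - 14*d*p + 48*p^2))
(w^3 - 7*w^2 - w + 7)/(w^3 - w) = (w - 7)/w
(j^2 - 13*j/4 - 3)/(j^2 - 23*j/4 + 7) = (4*j + 3)/(4*j - 7)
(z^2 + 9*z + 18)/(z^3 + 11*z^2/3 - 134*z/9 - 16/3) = 9*(z + 3)/(9*z^2 - 21*z - 8)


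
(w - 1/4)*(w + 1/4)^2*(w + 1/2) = w^4 + 3*w^3/4 + w^2/16 - 3*w/64 - 1/128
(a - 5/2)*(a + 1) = a^2 - 3*a/2 - 5/2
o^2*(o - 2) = o^3 - 2*o^2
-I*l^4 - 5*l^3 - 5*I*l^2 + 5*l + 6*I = (l - 1)*(l - 6*I)*(l + I)*(-I*l - I)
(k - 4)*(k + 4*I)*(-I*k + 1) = -I*k^3 + 5*k^2 + 4*I*k^2 - 20*k + 4*I*k - 16*I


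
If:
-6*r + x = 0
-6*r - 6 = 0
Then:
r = -1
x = -6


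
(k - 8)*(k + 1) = k^2 - 7*k - 8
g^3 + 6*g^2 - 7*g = g*(g - 1)*(g + 7)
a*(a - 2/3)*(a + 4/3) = a^3 + 2*a^2/3 - 8*a/9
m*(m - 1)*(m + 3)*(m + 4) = m^4 + 6*m^3 + 5*m^2 - 12*m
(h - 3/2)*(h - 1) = h^2 - 5*h/2 + 3/2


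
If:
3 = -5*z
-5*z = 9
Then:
No Solution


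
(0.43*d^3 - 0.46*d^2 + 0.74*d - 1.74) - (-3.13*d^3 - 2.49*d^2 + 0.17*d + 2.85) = 3.56*d^3 + 2.03*d^2 + 0.57*d - 4.59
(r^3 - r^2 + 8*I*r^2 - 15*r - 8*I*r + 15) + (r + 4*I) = r^3 - r^2 + 8*I*r^2 - 14*r - 8*I*r + 15 + 4*I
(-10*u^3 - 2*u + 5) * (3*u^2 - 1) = -30*u^5 + 4*u^3 + 15*u^2 + 2*u - 5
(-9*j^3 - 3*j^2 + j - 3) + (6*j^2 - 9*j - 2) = -9*j^3 + 3*j^2 - 8*j - 5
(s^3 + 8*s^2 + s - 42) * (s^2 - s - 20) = s^5 + 7*s^4 - 27*s^3 - 203*s^2 + 22*s + 840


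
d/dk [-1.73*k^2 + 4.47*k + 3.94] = 4.47 - 3.46*k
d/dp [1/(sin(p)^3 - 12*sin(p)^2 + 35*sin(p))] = (-3*cos(p) + 24/tan(p) - 35*cos(p)/sin(p)^2)/((sin(p) - 7)^2*(sin(p) - 5)^2)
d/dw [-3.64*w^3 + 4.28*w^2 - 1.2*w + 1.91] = -10.92*w^2 + 8.56*w - 1.2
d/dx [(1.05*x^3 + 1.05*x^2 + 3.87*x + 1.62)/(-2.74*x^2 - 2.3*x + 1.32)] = (-2.877*x^4 - 4.83*x^3 + 12.3468*x^2 + 11.6496*x + 8.8344)/(7.5076*x^4 + 12.604*x^3 - 1.9436*x^2 - 6.072*x + 1.7424)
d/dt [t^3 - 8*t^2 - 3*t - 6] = 3*t^2 - 16*t - 3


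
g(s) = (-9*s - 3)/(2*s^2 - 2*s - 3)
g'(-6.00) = 0.09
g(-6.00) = 0.63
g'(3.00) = 2.70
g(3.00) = -3.33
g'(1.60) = 73.97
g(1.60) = 16.11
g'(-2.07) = 0.78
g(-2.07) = 1.61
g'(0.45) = 2.46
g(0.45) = 2.02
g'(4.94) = 0.40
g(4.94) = -1.32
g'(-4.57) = 0.15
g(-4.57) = 0.80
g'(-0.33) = 4.22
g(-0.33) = 0.01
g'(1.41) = 21.68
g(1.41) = 8.51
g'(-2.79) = 0.39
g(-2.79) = 1.22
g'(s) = (2 - 4*s)*(-9*s - 3)/(2*s^2 - 2*s - 3)^2 - 9/(2*s^2 - 2*s - 3)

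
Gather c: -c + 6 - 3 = 3 - c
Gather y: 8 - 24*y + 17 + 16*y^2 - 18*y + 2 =16*y^2 - 42*y + 27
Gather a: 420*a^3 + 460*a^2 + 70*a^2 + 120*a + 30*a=420*a^3 + 530*a^2 + 150*a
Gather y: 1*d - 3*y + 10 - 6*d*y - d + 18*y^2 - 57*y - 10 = 18*y^2 + y*(-6*d - 60)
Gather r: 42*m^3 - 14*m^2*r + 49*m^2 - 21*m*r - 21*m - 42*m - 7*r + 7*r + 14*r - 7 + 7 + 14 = 42*m^3 + 49*m^2 - 63*m + r*(-14*m^2 - 21*m + 14) + 14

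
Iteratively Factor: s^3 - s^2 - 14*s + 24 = (s - 3)*(s^2 + 2*s - 8) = (s - 3)*(s + 4)*(s - 2)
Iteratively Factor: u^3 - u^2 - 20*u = (u - 5)*(u^2 + 4*u) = (u - 5)*(u + 4)*(u)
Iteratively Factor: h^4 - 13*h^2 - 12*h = (h + 1)*(h^3 - h^2 - 12*h) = h*(h + 1)*(h^2 - h - 12) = h*(h - 4)*(h + 1)*(h + 3)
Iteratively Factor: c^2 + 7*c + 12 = (c + 3)*(c + 4)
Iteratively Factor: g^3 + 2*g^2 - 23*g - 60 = (g + 3)*(g^2 - g - 20) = (g + 3)*(g + 4)*(g - 5)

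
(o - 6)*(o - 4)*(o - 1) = o^3 - 11*o^2 + 34*o - 24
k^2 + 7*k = k*(k + 7)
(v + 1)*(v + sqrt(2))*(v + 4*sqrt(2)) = v^3 + v^2 + 5*sqrt(2)*v^2 + 5*sqrt(2)*v + 8*v + 8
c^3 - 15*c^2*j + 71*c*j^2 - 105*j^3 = (c - 7*j)*(c - 5*j)*(c - 3*j)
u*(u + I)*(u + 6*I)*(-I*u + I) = -I*u^4 + 7*u^3 + I*u^3 - 7*u^2 + 6*I*u^2 - 6*I*u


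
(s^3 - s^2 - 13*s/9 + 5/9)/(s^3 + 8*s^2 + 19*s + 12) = (s^2 - 2*s + 5/9)/(s^2 + 7*s + 12)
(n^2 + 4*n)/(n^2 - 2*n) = (n + 4)/(n - 2)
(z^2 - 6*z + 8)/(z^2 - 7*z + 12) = (z - 2)/(z - 3)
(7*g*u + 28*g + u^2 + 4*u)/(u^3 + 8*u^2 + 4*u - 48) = (7*g + u)/(u^2 + 4*u - 12)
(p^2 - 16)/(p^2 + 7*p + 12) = (p - 4)/(p + 3)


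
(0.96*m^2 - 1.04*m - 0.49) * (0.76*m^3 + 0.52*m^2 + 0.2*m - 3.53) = 0.7296*m^5 - 0.2912*m^4 - 0.7212*m^3 - 3.8516*m^2 + 3.5732*m + 1.7297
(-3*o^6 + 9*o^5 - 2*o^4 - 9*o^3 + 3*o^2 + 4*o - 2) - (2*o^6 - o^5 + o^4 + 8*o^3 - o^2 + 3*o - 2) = -5*o^6 + 10*o^5 - 3*o^4 - 17*o^3 + 4*o^2 + o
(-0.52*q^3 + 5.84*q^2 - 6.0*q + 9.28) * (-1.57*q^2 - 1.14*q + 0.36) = 0.8164*q^5 - 8.576*q^4 + 2.5752*q^3 - 5.6272*q^2 - 12.7392*q + 3.3408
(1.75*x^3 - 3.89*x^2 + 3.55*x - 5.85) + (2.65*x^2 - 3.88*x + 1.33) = 1.75*x^3 - 1.24*x^2 - 0.33*x - 4.52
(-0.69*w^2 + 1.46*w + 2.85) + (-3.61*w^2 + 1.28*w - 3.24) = -4.3*w^2 + 2.74*w - 0.39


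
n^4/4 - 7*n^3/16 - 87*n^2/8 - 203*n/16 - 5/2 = (n/4 + 1/4)*(n - 8)*(n + 1/4)*(n + 5)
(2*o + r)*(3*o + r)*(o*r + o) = 6*o^3*r + 6*o^3 + 5*o^2*r^2 + 5*o^2*r + o*r^3 + o*r^2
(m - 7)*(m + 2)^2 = m^3 - 3*m^2 - 24*m - 28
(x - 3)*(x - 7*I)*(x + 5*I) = x^3 - 3*x^2 - 2*I*x^2 + 35*x + 6*I*x - 105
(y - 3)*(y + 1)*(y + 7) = y^3 + 5*y^2 - 17*y - 21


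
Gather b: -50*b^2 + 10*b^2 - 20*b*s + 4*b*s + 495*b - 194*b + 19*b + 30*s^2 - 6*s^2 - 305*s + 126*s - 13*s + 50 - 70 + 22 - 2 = -40*b^2 + b*(320 - 16*s) + 24*s^2 - 192*s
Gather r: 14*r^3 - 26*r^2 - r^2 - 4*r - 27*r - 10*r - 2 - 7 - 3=14*r^3 - 27*r^2 - 41*r - 12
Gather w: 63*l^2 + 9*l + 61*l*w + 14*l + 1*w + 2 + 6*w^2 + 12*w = 63*l^2 + 23*l + 6*w^2 + w*(61*l + 13) + 2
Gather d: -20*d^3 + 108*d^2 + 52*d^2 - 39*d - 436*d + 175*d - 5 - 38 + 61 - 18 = -20*d^3 + 160*d^2 - 300*d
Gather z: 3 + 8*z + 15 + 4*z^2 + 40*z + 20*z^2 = 24*z^2 + 48*z + 18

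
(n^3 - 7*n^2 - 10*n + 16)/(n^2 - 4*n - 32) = (n^2 + n - 2)/(n + 4)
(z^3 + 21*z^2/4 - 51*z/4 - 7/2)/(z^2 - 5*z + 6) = (4*z^2 + 29*z + 7)/(4*(z - 3))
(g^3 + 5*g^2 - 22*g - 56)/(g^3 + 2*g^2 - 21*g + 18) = (g^3 + 5*g^2 - 22*g - 56)/(g^3 + 2*g^2 - 21*g + 18)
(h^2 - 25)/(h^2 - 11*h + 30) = (h + 5)/(h - 6)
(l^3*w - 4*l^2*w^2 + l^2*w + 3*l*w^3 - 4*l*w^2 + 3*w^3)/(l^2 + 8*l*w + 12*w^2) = w*(l^3 - 4*l^2*w + l^2 + 3*l*w^2 - 4*l*w + 3*w^2)/(l^2 + 8*l*w + 12*w^2)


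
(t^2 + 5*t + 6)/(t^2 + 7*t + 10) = (t + 3)/(t + 5)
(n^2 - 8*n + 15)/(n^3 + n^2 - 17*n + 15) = (n - 5)/(n^2 + 4*n - 5)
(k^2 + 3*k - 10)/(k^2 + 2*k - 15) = (k - 2)/(k - 3)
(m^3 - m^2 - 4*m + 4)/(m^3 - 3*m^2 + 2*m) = (m + 2)/m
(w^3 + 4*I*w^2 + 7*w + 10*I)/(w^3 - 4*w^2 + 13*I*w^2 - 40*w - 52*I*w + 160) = (w^2 - I*w + 2)/(w^2 + w*(-4 + 8*I) - 32*I)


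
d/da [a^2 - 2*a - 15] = 2*a - 2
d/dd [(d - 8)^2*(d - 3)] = (d - 8)*(3*d - 14)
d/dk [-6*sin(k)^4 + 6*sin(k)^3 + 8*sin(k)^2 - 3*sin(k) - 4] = (-24*sin(k)^3 + 18*sin(k)^2 + 16*sin(k) - 3)*cos(k)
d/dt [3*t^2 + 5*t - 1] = 6*t + 5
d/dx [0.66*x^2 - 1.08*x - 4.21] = 1.32*x - 1.08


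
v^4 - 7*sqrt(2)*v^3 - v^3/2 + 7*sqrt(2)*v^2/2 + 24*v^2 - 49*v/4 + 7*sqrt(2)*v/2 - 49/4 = (v - 1)*(v + 1/2)*(v - 7*sqrt(2)/2)^2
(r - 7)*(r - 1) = r^2 - 8*r + 7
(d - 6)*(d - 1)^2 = d^3 - 8*d^2 + 13*d - 6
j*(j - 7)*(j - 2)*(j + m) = j^4 + j^3*m - 9*j^3 - 9*j^2*m + 14*j^2 + 14*j*m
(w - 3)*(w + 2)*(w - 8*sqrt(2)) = w^3 - 8*sqrt(2)*w^2 - w^2 - 6*w + 8*sqrt(2)*w + 48*sqrt(2)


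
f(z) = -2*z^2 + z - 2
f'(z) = 1 - 4*z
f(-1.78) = -10.12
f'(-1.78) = 8.12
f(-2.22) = -14.08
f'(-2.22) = 9.88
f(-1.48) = -7.86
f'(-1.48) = 6.92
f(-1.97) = -11.73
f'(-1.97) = 8.88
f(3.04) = -17.44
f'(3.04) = -11.16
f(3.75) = -26.38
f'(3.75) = -14.00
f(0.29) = -1.88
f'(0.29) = -0.16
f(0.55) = -2.06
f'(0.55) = -1.20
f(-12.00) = -302.00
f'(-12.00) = 49.00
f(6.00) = -68.00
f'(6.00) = -23.00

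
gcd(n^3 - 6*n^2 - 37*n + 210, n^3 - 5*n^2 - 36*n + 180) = n^2 + n - 30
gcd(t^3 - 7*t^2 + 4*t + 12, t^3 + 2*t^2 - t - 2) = t + 1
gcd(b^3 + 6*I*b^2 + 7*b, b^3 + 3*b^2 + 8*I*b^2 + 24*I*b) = b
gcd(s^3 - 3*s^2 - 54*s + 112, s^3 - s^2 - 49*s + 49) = s + 7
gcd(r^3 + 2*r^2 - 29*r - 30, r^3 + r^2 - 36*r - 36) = r^2 + 7*r + 6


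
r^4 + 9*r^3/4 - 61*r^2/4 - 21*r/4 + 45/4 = (r - 3)*(r - 3/4)*(r + 1)*(r + 5)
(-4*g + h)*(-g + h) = 4*g^2 - 5*g*h + h^2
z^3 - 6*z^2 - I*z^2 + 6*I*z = z*(z - 6)*(z - I)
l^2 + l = l*(l + 1)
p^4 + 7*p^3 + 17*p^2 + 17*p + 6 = (p + 1)^2*(p + 2)*(p + 3)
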